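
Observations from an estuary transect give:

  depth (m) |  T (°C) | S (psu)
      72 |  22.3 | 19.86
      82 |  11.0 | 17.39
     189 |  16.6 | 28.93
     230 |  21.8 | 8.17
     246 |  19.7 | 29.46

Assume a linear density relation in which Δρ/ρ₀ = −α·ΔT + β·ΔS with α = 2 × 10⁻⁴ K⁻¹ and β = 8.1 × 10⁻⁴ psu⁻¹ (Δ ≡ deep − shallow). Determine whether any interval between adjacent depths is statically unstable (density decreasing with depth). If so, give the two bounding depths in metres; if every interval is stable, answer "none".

189–230 m

Evaluate Δρ/ρ₀ = −αΔT + βΔS across each adjacent pair:
  72–82 m: −αΔT+βΔS = −(2 × 10⁻⁴)(-11.3)+(8.1 × 10⁻⁴)(-2.47) = 2.6 × 10⁻⁴ → stable
  82–189 m: −αΔT+βΔS = −(2 × 10⁻⁴)(+5.6)+(8.1 × 10⁻⁴)(+11.54) = 8.2 × 10⁻³ → stable
  189–230 m: −αΔT+βΔS = −(2 × 10⁻⁴)(+5.2)+(8.1 × 10⁻⁴)(-20.76) = -0.018 → UNSTABLE
  230–246 m: −αΔT+βΔS = −(2 × 10⁻⁴)(-2.1)+(8.1 × 10⁻⁴)(+21.29) = 0.018 → stable
The 189–230 m interval has Δρ < 0: lighter water underlies denser water.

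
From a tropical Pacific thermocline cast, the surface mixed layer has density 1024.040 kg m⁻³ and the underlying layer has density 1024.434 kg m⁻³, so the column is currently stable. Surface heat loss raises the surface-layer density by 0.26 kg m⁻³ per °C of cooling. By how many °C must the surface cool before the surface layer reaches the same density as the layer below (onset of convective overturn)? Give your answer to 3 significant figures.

Density deficit of the surface layer: 1024.434 − 1024.040 = 0.394 kg m⁻³.
Required change = 0.394 / 0.26 = 1.52 °C.

1.52 °C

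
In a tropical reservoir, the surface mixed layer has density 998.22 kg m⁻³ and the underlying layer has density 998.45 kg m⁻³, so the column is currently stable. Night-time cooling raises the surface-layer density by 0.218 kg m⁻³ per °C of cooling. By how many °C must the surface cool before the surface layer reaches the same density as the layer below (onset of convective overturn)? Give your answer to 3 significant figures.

Density deficit of the surface layer: 998.45 − 998.22 = 0.23 kg m⁻³.
Required change = 0.23 / 0.218 = 1.06 °C.

1.06 °C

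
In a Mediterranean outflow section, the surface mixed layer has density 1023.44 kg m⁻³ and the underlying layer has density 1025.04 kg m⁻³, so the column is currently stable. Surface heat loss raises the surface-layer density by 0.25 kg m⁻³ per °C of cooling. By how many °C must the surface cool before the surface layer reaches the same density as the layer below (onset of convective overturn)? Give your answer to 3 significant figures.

Density deficit of the surface layer: 1025.04 − 1023.44 = 1.6 kg m⁻³.
Required change = 1.6 / 0.25 = 6.40 °C.

6.40 °C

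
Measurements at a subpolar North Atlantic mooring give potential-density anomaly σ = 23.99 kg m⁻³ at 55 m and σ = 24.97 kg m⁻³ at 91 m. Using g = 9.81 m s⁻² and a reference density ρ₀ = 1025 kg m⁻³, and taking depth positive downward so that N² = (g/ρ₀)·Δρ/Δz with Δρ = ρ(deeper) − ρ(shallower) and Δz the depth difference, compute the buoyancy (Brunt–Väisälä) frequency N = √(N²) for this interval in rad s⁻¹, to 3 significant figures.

Δρ = 1024.97 − 1023.99 = 0.98 kg m⁻³ over Δz = 91 − 55 = 36 m.
N² = (9.81/1025) × (0.98/36) = 2.6054 × 10⁻⁴ s⁻².
N = √(2.6054 × 10⁻⁴) = 0.016141 rad s⁻¹ ≈ 0.0161 rad s⁻¹.

0.0161 rad s⁻¹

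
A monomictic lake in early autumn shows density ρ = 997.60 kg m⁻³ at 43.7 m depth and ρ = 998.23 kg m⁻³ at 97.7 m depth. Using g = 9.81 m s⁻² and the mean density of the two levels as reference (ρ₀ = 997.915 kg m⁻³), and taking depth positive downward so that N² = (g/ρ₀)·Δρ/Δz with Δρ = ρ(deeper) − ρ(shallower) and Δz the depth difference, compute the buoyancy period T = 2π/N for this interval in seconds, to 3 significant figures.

587 s

Δρ = 998.23 − 997.60 = 0.63 kg m⁻³ over Δz = 97.7 − 43.7 = 54 m.
N² = (9.81/997.915) × (0.63/54) = 1.1469 × 10⁻⁴ s⁻².
N = √(1.1469 × 10⁻⁴) = 0.010709 rad s⁻¹, so T = 2π/N = 586.72 s ≈ 587 s.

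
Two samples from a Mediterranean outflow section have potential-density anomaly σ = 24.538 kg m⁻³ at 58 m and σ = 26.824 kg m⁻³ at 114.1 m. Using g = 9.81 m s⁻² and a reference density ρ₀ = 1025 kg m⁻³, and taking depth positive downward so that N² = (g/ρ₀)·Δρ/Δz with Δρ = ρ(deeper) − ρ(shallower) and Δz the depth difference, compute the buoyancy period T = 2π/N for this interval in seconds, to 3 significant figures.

Δρ = 1026.824 − 1024.538 = 2.286 kg m⁻³ over Δz = 114.1 − 58 = 56.1 m.
N² = (9.81/1025) × (2.286/56.1) = 3.8999 × 10⁻⁴ s⁻².
N = √(3.8999 × 10⁻⁴) = 0.019748 rad s⁻¹, so T = 2π/N = 318.17 s ≈ 318 s.

318 s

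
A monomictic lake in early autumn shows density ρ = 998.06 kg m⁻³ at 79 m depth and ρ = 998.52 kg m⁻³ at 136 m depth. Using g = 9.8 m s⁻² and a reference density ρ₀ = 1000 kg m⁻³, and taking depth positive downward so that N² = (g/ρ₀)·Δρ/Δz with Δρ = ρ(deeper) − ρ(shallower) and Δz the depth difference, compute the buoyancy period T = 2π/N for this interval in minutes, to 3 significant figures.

11.8 min

Δρ = 998.52 − 998.06 = 0.46 kg m⁻³ over Δz = 136 − 79 = 57 m.
N² = (9.8/1000) × (0.46/57) = 7.9088 × 10⁻⁵ s⁻².
N = √(7.9088 × 10⁻⁵) = 8.8931 × 10⁻³ rad s⁻¹, so T = 2π/N = 706.52 s = 11.775 min ≈ 11.8 min.
Since Δρ > 0 the layer is stably stratified.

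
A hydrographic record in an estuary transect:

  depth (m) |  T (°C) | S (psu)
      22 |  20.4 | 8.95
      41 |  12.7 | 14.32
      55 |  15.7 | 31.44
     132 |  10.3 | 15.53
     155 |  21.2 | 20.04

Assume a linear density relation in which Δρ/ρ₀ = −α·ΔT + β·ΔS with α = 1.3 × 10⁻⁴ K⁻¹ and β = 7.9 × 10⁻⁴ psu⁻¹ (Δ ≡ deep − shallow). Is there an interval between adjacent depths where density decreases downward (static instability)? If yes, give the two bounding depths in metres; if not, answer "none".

55–132 m

Evaluate Δρ/ρ₀ = −αΔT + βΔS across each adjacent pair:
  22–41 m: −αΔT+βΔS = −(1.3 × 10⁻⁴)(-7.7)+(7.9 × 10⁻⁴)(+5.37) = 5.2 × 10⁻³ → stable
  41–55 m: −αΔT+βΔS = −(1.3 × 10⁻⁴)(+3.0)+(7.9 × 10⁻⁴)(+17.12) = 0.013 → stable
  55–132 m: −αΔT+βΔS = −(1.3 × 10⁻⁴)(-5.4)+(7.9 × 10⁻⁴)(-15.91) = -0.012 → UNSTABLE
  132–155 m: −αΔT+βΔS = −(1.3 × 10⁻⁴)(+10.9)+(7.9 × 10⁻⁴)(+4.51) = 2.1 × 10⁻³ → stable
The 55–132 m interval has Δρ < 0: lighter water underlies denser water.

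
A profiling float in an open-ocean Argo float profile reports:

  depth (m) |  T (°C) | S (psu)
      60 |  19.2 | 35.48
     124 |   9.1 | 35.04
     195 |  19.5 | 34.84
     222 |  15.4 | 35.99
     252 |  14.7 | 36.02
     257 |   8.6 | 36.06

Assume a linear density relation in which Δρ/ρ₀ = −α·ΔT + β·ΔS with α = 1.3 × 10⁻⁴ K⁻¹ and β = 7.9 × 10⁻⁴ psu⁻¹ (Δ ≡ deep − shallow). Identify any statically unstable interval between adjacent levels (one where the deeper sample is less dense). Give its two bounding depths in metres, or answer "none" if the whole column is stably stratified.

124–195 m

Evaluate Δρ/ρ₀ = −αΔT + βΔS across each adjacent pair:
  60–124 m: −αΔT+βΔS = −(1.3 × 10⁻⁴)(-10.1)+(7.9 × 10⁻⁴)(-0.44) = 9.7 × 10⁻⁴ → stable
  124–195 m: −αΔT+βΔS = −(1.3 × 10⁻⁴)(+10.4)+(7.9 × 10⁻⁴)(-0.20) = -1.5 × 10⁻³ → UNSTABLE
  195–222 m: −αΔT+βΔS = −(1.3 × 10⁻⁴)(-4.1)+(7.9 × 10⁻⁴)(+1.15) = 1.4 × 10⁻³ → stable
  222–252 m: −αΔT+βΔS = −(1.3 × 10⁻⁴)(-0.7)+(7.9 × 10⁻⁴)(+0.03) = 1.1 × 10⁻⁴ → stable
  252–257 m: −αΔT+βΔS = −(1.3 × 10⁻⁴)(-6.1)+(7.9 × 10⁻⁴)(+0.04) = 8.2 × 10⁻⁴ → stable
The 124–195 m interval has Δρ < 0: lighter water underlies denser water.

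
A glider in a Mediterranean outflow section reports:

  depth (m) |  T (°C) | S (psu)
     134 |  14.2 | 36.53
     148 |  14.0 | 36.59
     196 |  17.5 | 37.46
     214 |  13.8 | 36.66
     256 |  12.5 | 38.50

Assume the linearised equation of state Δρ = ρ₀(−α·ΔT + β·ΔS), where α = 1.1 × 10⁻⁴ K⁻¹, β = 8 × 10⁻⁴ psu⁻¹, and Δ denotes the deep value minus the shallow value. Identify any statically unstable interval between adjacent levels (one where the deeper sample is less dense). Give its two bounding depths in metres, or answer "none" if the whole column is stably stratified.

Evaluate Δρ/ρ₀ = −αΔT + βΔS across each adjacent pair:
  134–148 m: −αΔT+βΔS = −(1.1 × 10⁻⁴)(-0.2)+(8 × 10⁻⁴)(+0.06) = 7.0 × 10⁻⁵ → stable
  148–196 m: −αΔT+βΔS = −(1.1 × 10⁻⁴)(+3.5)+(8 × 10⁻⁴)(+0.87) = 3.1 × 10⁻⁴ → stable
  196–214 m: −αΔT+βΔS = −(1.1 × 10⁻⁴)(-3.7)+(8 × 10⁻⁴)(-0.80) = -2.3 × 10⁻⁴ → UNSTABLE
  214–256 m: −αΔT+βΔS = −(1.1 × 10⁻⁴)(-1.3)+(8 × 10⁻⁴)(+1.84) = 1.6 × 10⁻³ → stable
The 196–214 m interval has Δρ < 0: lighter water underlies denser water.

196–214 m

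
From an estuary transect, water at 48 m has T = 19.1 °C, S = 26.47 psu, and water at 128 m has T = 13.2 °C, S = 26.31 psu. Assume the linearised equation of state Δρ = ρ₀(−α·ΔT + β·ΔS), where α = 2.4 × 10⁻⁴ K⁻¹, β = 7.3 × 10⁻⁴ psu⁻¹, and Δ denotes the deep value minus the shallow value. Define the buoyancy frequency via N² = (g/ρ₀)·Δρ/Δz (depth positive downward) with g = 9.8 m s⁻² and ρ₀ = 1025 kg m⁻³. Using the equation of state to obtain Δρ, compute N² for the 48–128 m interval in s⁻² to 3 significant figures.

1.59 × 10⁻⁴ s⁻²

ΔT = -5.9 K, ΔS = -0.16 psu (deep − shallow).
Δρ/ρ₀ = −αΔT + βΔS = 1.416 × 10⁻³ − 1.168 × 10⁻⁴ = 1.2992 × 10⁻³, so Δρ ≈ 1.332 kg m⁻³.
N² = (g/ρ₀)·Δρ/Δz = g·(Δρ/ρ₀)/Δz = 9.8 × 1.2992 × 10⁻³ / 80 = 1.5915 × 10⁻⁴ s⁻² ≈ 1.59 × 10⁻⁴ s⁻².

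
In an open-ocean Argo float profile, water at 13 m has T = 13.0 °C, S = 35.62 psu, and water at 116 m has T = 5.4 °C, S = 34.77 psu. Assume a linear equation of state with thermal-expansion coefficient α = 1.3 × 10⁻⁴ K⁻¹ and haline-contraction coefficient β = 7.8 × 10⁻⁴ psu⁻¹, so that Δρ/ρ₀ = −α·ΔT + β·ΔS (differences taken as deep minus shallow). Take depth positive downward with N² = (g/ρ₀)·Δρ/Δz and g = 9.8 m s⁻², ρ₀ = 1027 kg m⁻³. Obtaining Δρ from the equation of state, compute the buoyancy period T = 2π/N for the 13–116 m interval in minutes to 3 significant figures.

18.8 min

ΔT = -7.6 K, ΔS = -0.85 psu (deep − shallow).
Δρ/ρ₀ = −αΔT + βΔS = 9.88 × 10⁻⁴ − 6.63 × 10⁻⁴ = 3.25 × 10⁻⁴, so Δρ ≈ 0.3338 kg m⁻³.
N² = (g/ρ₀)·Δρ/Δz = g·(Δρ/ρ₀)/Δz = 9.8 × 3.25 × 10⁻⁴ / 103 = 3.0922 × 10⁻⁵ s⁻².
N = √(3.0922 × 10⁻⁵) = 5.5608 × 10⁻³ rad s⁻¹ → T = 2π/N = 1.1299 × 10³ s = 18.832 min ≈ 18.8 min.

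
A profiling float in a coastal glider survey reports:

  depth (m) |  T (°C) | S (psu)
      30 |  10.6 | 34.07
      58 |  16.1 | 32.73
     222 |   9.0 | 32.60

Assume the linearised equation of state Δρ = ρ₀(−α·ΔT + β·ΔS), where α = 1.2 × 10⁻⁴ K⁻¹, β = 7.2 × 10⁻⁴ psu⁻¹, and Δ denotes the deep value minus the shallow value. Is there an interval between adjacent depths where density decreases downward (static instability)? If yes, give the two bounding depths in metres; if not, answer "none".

30–58 m

Evaluate Δρ/ρ₀ = −αΔT + βΔS across each adjacent pair:
  30–58 m: −αΔT+βΔS = −(1.2 × 10⁻⁴)(+5.5)+(7.2 × 10⁻⁴)(-1.34) = -1.6 × 10⁻³ → UNSTABLE
  58–222 m: −αΔT+βΔS = −(1.2 × 10⁻⁴)(-7.1)+(7.2 × 10⁻⁴)(-0.13) = 7.6 × 10⁻⁴ → stable
The 30–58 m interval has Δρ < 0: lighter water underlies denser water.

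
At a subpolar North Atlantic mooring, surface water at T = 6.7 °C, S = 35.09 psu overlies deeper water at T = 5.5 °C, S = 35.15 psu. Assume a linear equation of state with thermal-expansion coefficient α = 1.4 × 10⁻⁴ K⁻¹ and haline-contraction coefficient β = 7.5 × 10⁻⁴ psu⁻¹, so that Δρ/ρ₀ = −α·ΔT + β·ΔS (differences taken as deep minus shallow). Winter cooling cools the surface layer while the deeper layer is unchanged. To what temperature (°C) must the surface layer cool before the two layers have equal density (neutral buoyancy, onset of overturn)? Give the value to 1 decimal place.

5.2 °C

Neutral buoyancy requires Δρ = 0, i.e. −α(T_deep − T_surf′) + β(S_deep − S_surf) = 0.
T_surf′ = T_deep − (β/α)·ΔS = 5.5 − (7.5 × 10⁻⁴/1.4 × 10⁻⁴)·(+0.06) = 5.179 °C.
Cooling required: 6.7 − (5.179) = 1.521 °C.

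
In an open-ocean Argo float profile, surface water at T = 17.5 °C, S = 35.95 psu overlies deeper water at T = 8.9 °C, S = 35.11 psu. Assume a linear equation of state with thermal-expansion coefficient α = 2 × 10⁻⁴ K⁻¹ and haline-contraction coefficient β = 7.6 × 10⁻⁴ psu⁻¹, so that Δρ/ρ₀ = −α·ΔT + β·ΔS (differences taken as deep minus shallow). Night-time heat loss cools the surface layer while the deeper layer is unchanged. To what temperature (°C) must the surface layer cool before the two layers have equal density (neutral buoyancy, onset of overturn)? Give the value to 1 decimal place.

12.1 °C

Neutral buoyancy requires Δρ = 0, i.e. −α(T_deep − T_surf′) + β(S_deep − S_surf) = 0.
T_surf′ = T_deep − (β/α)·ΔS = 8.9 − (7.6 × 10⁻⁴/2 × 10⁻⁴)·(-0.84) = 12.092 °C.
Cooling required: 17.5 − (12.092) = 5.408 °C.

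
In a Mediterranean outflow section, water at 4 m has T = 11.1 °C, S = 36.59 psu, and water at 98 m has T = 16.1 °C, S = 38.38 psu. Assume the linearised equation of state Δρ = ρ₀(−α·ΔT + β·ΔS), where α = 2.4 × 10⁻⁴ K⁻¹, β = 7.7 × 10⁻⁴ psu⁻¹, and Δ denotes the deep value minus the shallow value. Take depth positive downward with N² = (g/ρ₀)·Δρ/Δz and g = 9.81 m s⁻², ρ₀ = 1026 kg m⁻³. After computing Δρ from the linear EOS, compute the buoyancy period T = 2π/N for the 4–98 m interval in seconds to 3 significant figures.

ΔT = +5.0 K, ΔS = +1.79 psu (deep − shallow).
Δρ/ρ₀ = −αΔT + βΔS = -1.20 × 10⁻³ + 1.3783 × 10⁻³ = 1.783 × 10⁻⁴, so Δρ ≈ 0.1829 kg m⁻³.
N² = (g/ρ₀)·Δρ/Δz = g·(Δρ/ρ₀)/Δz = 9.81 × 1.783 × 10⁻⁴ / 94 = 1.8608 × 10⁻⁵ s⁻².
N = √(1.8608 × 10⁻⁵) = 4.3137 × 10⁻³ rad s⁻¹ → T = 2π/N = 1.4566 × 10³ s ≈ 1.46 × 10³ s.

1.46 × 10³ s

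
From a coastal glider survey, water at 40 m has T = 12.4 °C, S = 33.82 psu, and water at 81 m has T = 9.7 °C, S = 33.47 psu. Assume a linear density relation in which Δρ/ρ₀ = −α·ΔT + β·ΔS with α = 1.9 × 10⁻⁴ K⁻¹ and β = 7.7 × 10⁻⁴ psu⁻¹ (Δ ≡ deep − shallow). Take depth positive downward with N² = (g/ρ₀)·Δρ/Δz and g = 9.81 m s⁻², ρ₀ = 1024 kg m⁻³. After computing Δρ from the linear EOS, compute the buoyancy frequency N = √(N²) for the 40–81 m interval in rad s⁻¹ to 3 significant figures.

ΔT = -2.7 K, ΔS = -0.35 psu (deep − shallow).
Δρ/ρ₀ = −αΔT + βΔS = 5.13 × 10⁻⁴ − 2.695 × 10⁻⁴ = 2.435 × 10⁻⁴, so Δρ ≈ 0.2493 kg m⁻³.
N² = (g/ρ₀)·Δρ/Δz = g·(Δρ/ρ₀)/Δz = 9.81 × 2.435 × 10⁻⁴ / 41 = 5.8262 × 10⁻⁵ s⁻².
N = √(5.8262 × 10⁻⁵) = 7.6330 × 10⁻³ rad s⁻¹ ≈ 7.63 × 10⁻³ rad s⁻¹.

7.63 × 10⁻³ rad s⁻¹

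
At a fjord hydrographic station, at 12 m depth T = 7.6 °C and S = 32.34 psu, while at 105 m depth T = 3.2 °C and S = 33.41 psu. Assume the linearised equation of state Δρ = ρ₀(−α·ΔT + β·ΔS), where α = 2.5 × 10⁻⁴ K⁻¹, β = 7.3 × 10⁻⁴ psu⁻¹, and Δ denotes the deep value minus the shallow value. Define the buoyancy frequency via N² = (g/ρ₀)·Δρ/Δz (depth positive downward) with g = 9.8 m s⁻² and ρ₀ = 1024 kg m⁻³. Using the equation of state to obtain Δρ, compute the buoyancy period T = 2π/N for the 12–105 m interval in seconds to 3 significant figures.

446 s

ΔT = -4.4 K, ΔS = +1.07 psu (deep − shallow).
Δρ/ρ₀ = −αΔT + βΔS = 1.10 × 10⁻³ + 7.811 × 10⁻⁴ = 1.8811 × 10⁻³, so Δρ ≈ 1.926 kg m⁻³.
N² = (g/ρ₀)·Δρ/Δz = g·(Δρ/ρ₀)/Δz = 9.8 × 1.8811 × 10⁻³ / 93 = 1.9822 × 10⁻⁴ s⁻².
N = √(1.9822 × 10⁻⁴) = 0.014079 rad s⁻¹ → T = 2π/N = 446.28 s ≈ 446 s.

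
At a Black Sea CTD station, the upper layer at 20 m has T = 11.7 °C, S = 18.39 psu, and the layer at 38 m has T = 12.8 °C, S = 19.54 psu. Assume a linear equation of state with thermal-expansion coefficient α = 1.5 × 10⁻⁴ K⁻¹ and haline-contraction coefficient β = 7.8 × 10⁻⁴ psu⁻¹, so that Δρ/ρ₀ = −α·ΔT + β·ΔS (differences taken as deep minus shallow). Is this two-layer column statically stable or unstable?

ΔT = 12.8 − 11.7 = +1.1 K and ΔS = 19.54 − 18.39 = +1.15 psu (deep − shallow).
−αΔT = -1.65 × 10⁻⁴; βΔS = 8.97 × 10⁻⁴; sum Δρ/ρ₀ = 7.32 × 10⁻⁴.
Δρ/ρ₀ > 0, so Δρ > 0: deeper water is denser → statically stable.

stable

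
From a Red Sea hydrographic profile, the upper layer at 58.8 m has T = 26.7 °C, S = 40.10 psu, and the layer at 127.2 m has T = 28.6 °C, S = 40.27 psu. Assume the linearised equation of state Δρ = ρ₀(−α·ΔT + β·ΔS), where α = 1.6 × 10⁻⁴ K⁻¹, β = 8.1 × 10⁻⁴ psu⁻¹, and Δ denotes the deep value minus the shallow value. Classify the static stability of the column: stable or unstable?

ΔT = 28.6 − 26.7 = +1.9 K and ΔS = 40.27 − 40.10 = +0.17 psu (deep − shallow).
−αΔT = -3.04 × 10⁻⁴; βΔS = 1.377 × 10⁻⁴; sum Δρ/ρ₀ = -1.663 × 10⁻⁴.
Δρ/ρ₀ < 0, so Δρ < 0: deeper water is lighter → statically unstable; the column would overturn.

unstable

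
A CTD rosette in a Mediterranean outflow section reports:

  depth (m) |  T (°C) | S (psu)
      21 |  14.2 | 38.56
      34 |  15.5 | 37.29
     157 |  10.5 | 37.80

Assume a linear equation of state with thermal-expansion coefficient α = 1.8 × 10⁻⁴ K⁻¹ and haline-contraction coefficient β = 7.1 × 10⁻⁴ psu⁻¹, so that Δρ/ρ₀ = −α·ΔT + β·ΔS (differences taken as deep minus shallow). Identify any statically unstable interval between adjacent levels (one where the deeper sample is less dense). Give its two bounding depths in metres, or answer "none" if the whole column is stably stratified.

Evaluate Δρ/ρ₀ = −αΔT + βΔS across each adjacent pair:
  21–34 m: −αΔT+βΔS = −(1.8 × 10⁻⁴)(+1.3)+(7.1 × 10⁻⁴)(-1.27) = -1.1 × 10⁻³ → UNSTABLE
  34–157 m: −αΔT+βΔS = −(1.8 × 10⁻⁴)(-5.0)+(7.1 × 10⁻⁴)(+0.51) = 1.3 × 10⁻³ → stable
The 21–34 m interval has Δρ < 0: lighter water underlies denser water.

21–34 m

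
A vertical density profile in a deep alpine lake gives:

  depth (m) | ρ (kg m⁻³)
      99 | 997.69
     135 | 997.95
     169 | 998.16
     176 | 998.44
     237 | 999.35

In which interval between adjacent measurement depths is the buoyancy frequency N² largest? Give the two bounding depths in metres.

169–176 m

Compute the density gradient over each adjacent pair:
  99–135 m: Δρ/Δz = 0.26/36 = 7.2 × 10⁻³ kg m⁻⁴
  135–169 m: Δρ/Δz = 0.21/34 = 6.2 × 10⁻³ kg m⁻⁴
  169–176 m: Δρ/Δz = 0.28/7 = 0.040 kg m⁻⁴
  176–237 m: Δρ/Δz = 0.91/61 = 0.015 kg m⁻⁴
The largest gradient is in the 169–176 m interval — the pycnocline.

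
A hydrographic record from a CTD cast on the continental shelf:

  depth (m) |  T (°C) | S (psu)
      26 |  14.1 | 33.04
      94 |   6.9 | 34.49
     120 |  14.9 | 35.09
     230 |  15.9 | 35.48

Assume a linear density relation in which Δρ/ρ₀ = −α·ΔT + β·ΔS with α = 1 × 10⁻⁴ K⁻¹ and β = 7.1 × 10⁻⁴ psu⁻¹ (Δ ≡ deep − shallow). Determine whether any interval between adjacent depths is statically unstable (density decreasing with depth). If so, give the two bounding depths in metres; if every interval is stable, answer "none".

94–120 m

Evaluate Δρ/ρ₀ = −αΔT + βΔS across each adjacent pair:
  26–94 m: −αΔT+βΔS = −(1 × 10⁻⁴)(-7.2)+(7.1 × 10⁻⁴)(+1.45) = 1.7 × 10⁻³ → stable
  94–120 m: −αΔT+βΔS = −(1 × 10⁻⁴)(+8.0)+(7.1 × 10⁻⁴)(+0.60) = -3.7 × 10⁻⁴ → UNSTABLE
  120–230 m: −αΔT+βΔS = −(1 × 10⁻⁴)(+1.0)+(7.1 × 10⁻⁴)(+0.39) = 1.8 × 10⁻⁴ → stable
The 94–120 m interval has Δρ < 0: lighter water underlies denser water.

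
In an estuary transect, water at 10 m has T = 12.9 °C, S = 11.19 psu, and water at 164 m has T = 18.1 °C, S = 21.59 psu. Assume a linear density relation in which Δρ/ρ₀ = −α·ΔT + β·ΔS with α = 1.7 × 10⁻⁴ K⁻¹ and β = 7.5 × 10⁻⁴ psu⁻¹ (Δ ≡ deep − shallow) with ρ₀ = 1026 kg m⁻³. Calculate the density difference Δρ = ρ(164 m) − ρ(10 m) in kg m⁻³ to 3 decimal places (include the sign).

ΔT = +5.2 K, ΔS = +10.40 psu (deep − shallow).
Δρ/ρ₀ = −(1.7 × 10⁻⁴)(+5.2) + (7.5 × 10⁻⁴)(+10.40) = 6.916 × 10⁻³.
Δρ = 1026 × (6.916 × 10⁻³) = +7.096 kg m⁻³.
Positive Δρ: denser below, stable.

+7.096 kg m⁻³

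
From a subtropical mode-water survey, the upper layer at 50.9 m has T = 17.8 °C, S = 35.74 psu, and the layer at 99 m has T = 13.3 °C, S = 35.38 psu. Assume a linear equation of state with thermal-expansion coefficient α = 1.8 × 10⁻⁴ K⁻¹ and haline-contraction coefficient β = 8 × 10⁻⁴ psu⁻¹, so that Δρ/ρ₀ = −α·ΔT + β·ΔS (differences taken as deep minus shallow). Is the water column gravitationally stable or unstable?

stable

ΔT = 13.3 − 17.8 = -4.5 K and ΔS = 35.38 − 35.74 = -0.36 psu (deep − shallow).
−αΔT = 8.10 × 10⁻⁴; βΔS = -2.88 × 10⁻⁴; sum Δρ/ρ₀ = 5.22 × 10⁻⁴.
Δρ/ρ₀ > 0, so Δρ > 0: deeper water is denser → statically stable.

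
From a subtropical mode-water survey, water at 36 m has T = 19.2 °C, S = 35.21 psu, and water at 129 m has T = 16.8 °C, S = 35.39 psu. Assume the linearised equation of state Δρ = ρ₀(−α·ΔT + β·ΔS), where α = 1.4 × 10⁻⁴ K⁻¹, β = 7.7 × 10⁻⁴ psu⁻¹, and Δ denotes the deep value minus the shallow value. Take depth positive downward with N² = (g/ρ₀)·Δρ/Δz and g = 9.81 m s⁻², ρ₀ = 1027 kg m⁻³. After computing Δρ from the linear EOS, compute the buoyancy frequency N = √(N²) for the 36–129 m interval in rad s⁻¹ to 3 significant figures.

ΔT = -2.4 K, ΔS = +0.18 psu (deep − shallow).
Δρ/ρ₀ = −αΔT + βΔS = 3.36 × 10⁻⁴ + 1.386 × 10⁻⁴ = 4.746 × 10⁻⁴, so Δρ ≈ 0.4874 kg m⁻³.
N² = (g/ρ₀)·Δρ/Δz = g·(Δρ/ρ₀)/Δz = 9.81 × 4.746 × 10⁻⁴ / 93 = 5.0063 × 10⁻⁵ s⁻².
N = √(5.0063 × 10⁻⁵) = 7.0755 × 10⁻³ rad s⁻¹ ≈ 7.08 × 10⁻³ rad s⁻¹.

7.08 × 10⁻³ rad s⁻¹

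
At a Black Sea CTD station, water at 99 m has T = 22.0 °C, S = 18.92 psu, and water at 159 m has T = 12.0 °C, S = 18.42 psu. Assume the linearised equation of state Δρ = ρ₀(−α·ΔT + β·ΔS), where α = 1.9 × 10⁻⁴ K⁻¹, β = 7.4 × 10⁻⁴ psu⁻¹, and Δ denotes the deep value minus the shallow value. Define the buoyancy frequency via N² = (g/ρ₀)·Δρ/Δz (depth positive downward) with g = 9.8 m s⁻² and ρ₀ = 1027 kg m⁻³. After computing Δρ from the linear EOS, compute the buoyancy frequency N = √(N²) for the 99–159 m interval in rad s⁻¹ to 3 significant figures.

0.0158 rad s⁻¹

ΔT = -10.0 K, ΔS = -0.50 psu (deep − shallow).
Δρ/ρ₀ = −αΔT + βΔS = 1.90 × 10⁻³ − 3.70 × 10⁻⁴ = 1.53 × 10⁻³, so Δρ ≈ 1.571 kg m⁻³.
N² = (g/ρ₀)·Δρ/Δz = g·(Δρ/ρ₀)/Δz = 9.8 × 1.53 × 10⁻³ / 60 = 2.4990 × 10⁻⁴ s⁻².
N = √(2.4990 × 10⁻⁴) = 0.015808 rad s⁻¹ ≈ 0.0158 rad s⁻¹.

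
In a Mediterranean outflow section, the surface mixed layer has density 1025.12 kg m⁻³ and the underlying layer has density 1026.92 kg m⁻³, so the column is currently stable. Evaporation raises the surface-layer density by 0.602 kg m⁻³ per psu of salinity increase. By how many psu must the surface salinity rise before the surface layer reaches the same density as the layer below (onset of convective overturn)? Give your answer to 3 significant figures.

Density deficit of the surface layer: 1026.92 − 1025.12 = 1.8 kg m⁻³.
Required change = 1.8 / 0.602 = 2.99 psu.

2.99 psu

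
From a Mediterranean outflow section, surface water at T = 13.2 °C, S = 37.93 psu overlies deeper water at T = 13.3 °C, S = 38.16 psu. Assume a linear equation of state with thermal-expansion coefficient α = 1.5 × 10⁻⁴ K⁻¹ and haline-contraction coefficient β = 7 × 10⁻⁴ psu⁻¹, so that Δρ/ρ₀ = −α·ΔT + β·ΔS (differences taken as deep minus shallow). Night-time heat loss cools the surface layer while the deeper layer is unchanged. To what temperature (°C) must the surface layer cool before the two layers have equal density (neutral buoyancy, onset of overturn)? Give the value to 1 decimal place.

12.2 °C

Neutral buoyancy requires Δρ = 0, i.e. −α(T_deep − T_surf′) + β(S_deep − S_surf) = 0.
T_surf′ = T_deep − (β/α)·ΔS = 13.3 − (7 × 10⁻⁴/1.5 × 10⁻⁴)·(+0.23) = 12.227 °C.
Cooling required: 13.2 − (12.227) = 0.973 °C.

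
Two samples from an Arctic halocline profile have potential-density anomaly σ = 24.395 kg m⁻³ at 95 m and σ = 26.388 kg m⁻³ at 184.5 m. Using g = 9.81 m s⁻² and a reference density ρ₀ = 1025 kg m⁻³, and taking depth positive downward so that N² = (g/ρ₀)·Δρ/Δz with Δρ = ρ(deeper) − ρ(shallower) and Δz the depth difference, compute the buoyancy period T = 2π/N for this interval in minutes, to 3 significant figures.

Δρ = 1026.388 − 1024.395 = 1.993 kg m⁻³ over Δz = 184.5 − 95 = 89.5 m.
N² = (9.81/1025) × (1.993/89.5) = 2.1312 × 10⁻⁴ s⁻².
N = √(2.1312 × 10⁻⁴) = 0.014599 rad s⁻¹, so T = 2π/N = 430.38 s = 7.1730 min ≈ 7.17 min.

7.17 min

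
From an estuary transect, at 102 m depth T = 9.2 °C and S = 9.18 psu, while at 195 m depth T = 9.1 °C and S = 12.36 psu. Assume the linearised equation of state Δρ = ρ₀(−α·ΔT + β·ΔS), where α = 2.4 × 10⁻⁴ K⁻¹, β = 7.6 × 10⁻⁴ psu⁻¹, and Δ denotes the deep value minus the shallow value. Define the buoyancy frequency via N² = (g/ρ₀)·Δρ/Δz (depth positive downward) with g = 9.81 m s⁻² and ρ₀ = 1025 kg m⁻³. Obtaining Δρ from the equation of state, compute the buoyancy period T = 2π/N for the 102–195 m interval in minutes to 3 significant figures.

ΔT = -0.1 K, ΔS = +3.18 psu (deep − shallow).
Δρ/ρ₀ = −αΔT + βΔS = 2.40 × 10⁻⁵ + 2.4168 × 10⁻³ = 2.4408 × 10⁻³, so Δρ ≈ 2.502 kg m⁻³.
N² = (g/ρ₀)·Δρ/Δz = g·(Δρ/ρ₀)/Δz = 9.81 × 2.4408 × 10⁻³ / 93 = 2.5747 × 10⁻⁴ s⁻².
N = √(2.5747 × 10⁻⁴) = 0.016046 rad s⁻¹ → T = 2π/N = 391.57 s = 6.5262 min ≈ 6.53 min.

6.53 min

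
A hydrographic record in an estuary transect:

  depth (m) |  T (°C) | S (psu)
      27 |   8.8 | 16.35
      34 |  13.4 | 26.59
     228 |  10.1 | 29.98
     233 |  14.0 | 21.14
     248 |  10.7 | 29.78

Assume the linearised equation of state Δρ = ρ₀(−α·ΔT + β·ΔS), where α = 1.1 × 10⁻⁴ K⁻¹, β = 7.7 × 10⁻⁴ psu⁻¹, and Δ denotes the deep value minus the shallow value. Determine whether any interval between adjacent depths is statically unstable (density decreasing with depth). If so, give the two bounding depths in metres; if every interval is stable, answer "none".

228–233 m

Evaluate Δρ/ρ₀ = −αΔT + βΔS across each adjacent pair:
  27–34 m: −αΔT+βΔS = −(1.1 × 10⁻⁴)(+4.6)+(7.7 × 10⁻⁴)(+10.24) = 7.4 × 10⁻³ → stable
  34–228 m: −αΔT+βΔS = −(1.1 × 10⁻⁴)(-3.3)+(7.7 × 10⁻⁴)(+3.39) = 3.0 × 10⁻³ → stable
  228–233 m: −αΔT+βΔS = −(1.1 × 10⁻⁴)(+3.9)+(7.7 × 10⁻⁴)(-8.84) = -7.2 × 10⁻³ → UNSTABLE
  233–248 m: −αΔT+βΔS = −(1.1 × 10⁻⁴)(-3.3)+(7.7 × 10⁻⁴)(+8.64) = 7.0 × 10⁻³ → stable
The 228–233 m interval has Δρ < 0: lighter water underlies denser water.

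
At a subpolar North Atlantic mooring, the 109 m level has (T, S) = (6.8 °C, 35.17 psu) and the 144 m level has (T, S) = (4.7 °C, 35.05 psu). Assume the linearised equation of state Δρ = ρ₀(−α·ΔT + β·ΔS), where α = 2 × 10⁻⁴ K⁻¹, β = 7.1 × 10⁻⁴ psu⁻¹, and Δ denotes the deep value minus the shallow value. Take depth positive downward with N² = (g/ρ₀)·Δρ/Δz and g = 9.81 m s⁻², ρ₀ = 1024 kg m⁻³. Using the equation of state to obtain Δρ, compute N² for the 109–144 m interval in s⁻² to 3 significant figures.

9.38 × 10⁻⁵ s⁻²

ΔT = -2.1 K, ΔS = -0.12 psu (deep − shallow).
Δρ/ρ₀ = −αΔT + βΔS = 4.20 × 10⁻⁴ − 8.52 × 10⁻⁵ = 3.348 × 10⁻⁴, so Δρ ≈ 0.3428 kg m⁻³.
N² = (g/ρ₀)·Δρ/Δz = g·(Δρ/ρ₀)/Δz = 9.81 × 3.348 × 10⁻⁴ / 35 = 9.3840 × 10⁻⁵ s⁻² ≈ 9.38 × 10⁻⁵ s⁻².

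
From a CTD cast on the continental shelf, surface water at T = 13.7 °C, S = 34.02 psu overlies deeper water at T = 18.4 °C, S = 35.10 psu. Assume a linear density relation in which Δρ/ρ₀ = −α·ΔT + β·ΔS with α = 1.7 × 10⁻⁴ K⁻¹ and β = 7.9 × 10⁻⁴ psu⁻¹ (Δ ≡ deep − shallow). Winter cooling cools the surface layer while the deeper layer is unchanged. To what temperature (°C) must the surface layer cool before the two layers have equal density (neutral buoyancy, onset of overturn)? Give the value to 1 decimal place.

13.4 °C

Neutral buoyancy requires Δρ = 0, i.e. −α(T_deep − T_surf′) + β(S_deep − S_surf) = 0.
T_surf′ = T_deep − (β/α)·ΔS = 18.4 − (7.9 × 10⁻⁴/1.7 × 10⁻⁴)·(+1.08) = 13.381 °C.
Cooling required: 13.7 − (13.381) = 0.319 °C.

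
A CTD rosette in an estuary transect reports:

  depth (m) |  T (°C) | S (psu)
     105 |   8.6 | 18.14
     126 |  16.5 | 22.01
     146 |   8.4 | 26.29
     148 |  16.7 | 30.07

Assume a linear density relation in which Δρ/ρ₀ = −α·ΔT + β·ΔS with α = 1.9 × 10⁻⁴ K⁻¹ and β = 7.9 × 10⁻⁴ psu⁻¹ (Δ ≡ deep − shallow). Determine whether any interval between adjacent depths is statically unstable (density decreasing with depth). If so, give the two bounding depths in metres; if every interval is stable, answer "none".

Evaluate Δρ/ρ₀ = −αΔT + βΔS across each adjacent pair:
  105–126 m: −αΔT+βΔS = −(1.9 × 10⁻⁴)(+7.9)+(7.9 × 10⁻⁴)(+3.87) = 1.6 × 10⁻³ → stable
  126–146 m: −αΔT+βΔS = −(1.9 × 10⁻⁴)(-8.1)+(7.9 × 10⁻⁴)(+4.28) = 4.9 × 10⁻³ → stable
  146–148 m: −αΔT+βΔS = −(1.9 × 10⁻⁴)(+8.3)+(7.9 × 10⁻⁴)(+3.78) = 1.4 × 10⁻³ → stable
Every interval has Δρ > 0: the column is stably stratified throughout.

none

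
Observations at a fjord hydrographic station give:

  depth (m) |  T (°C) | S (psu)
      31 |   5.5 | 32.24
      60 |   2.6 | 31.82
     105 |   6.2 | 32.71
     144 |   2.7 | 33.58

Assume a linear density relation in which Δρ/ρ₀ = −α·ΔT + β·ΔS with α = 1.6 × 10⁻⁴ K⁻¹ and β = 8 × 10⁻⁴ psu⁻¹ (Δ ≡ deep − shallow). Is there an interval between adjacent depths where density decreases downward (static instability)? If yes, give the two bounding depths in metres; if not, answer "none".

Evaluate Δρ/ρ₀ = −αΔT + βΔS across each adjacent pair:
  31–60 m: −αΔT+βΔS = −(1.6 × 10⁻⁴)(-2.9)+(8 × 10⁻⁴)(-0.42) = 1.3 × 10⁻⁴ → stable
  60–105 m: −αΔT+βΔS = −(1.6 × 10⁻⁴)(+3.6)+(8 × 10⁻⁴)(+0.89) = 1.4 × 10⁻⁴ → stable
  105–144 m: −αΔT+βΔS = −(1.6 × 10⁻⁴)(-3.5)+(8 × 10⁻⁴)(+0.87) = 1.3 × 10⁻³ → stable
Every interval has Δρ > 0: the column is stably stratified throughout.

none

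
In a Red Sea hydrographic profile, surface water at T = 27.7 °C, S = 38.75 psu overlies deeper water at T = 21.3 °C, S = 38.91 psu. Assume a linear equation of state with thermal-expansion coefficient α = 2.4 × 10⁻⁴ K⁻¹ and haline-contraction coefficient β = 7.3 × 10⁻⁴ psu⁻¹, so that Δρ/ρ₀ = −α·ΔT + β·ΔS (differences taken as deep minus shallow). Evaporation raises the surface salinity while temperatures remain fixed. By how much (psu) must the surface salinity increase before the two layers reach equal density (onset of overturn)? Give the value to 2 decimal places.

2.26 psu

Neutral buoyancy requires −α(T_deep − T_surf) + β(S_deep − S_surf′) = 0.
S_surf′ = S_deep − (α/β)·ΔT = 38.91 − (2.4 × 10⁻⁴/7.3 × 10⁻⁴)·(-6.4) = 41.0141 psu.
Increase required: 41.0141 − 38.75 = 2.2641 psu.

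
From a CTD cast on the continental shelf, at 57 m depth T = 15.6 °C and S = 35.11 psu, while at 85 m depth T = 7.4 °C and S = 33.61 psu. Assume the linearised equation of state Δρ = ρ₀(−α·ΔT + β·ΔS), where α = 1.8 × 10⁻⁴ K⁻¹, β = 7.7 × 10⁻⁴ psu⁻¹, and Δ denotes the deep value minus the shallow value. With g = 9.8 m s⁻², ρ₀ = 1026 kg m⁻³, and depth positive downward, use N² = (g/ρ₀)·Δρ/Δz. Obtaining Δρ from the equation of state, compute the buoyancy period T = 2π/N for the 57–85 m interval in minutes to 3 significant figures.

9.88 min

ΔT = -8.2 K, ΔS = -1.50 psu (deep − shallow).
Δρ/ρ₀ = −αΔT + βΔS = 1.476 × 10⁻³ − 1.155 × 10⁻³ = 3.21 × 10⁻⁴, so Δρ ≈ 0.3293 kg m⁻³.
N² = (g/ρ₀)·Δρ/Δz = g·(Δρ/ρ₀)/Δz = 9.8 × 3.21 × 10⁻⁴ / 28 = 1.1235 × 10⁻⁴ s⁻².
N = √(1.1235 × 10⁻⁴) = 0.010600 rad s⁻¹ → T = 2π/N = 592.75 s = 9.8792 min ≈ 9.88 min.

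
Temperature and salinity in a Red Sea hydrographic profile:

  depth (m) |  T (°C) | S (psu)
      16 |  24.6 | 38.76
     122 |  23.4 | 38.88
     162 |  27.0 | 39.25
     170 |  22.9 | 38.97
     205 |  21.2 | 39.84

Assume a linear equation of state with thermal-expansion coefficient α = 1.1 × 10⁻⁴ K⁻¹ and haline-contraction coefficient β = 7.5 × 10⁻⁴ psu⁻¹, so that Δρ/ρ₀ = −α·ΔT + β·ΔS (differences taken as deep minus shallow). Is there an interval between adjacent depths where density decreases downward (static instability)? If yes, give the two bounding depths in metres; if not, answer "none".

Evaluate Δρ/ρ₀ = −αΔT + βΔS across each adjacent pair:
  16–122 m: −αΔT+βΔS = −(1.1 × 10⁻⁴)(-1.2)+(7.5 × 10⁻⁴)(+0.12) = 2.2 × 10⁻⁴ → stable
  122–162 m: −αΔT+βΔS = −(1.1 × 10⁻⁴)(+3.6)+(7.5 × 10⁻⁴)(+0.37) = -1.2 × 10⁻⁴ → UNSTABLE
  162–170 m: −αΔT+βΔS = −(1.1 × 10⁻⁴)(-4.1)+(7.5 × 10⁻⁴)(-0.28) = 2.4 × 10⁻⁴ → stable
  170–205 m: −αΔT+βΔS = −(1.1 × 10⁻⁴)(-1.7)+(7.5 × 10⁻⁴)(+0.87) = 8.4 × 10⁻⁴ → stable
The 122–162 m interval has Δρ < 0: lighter water underlies denser water.

122–162 m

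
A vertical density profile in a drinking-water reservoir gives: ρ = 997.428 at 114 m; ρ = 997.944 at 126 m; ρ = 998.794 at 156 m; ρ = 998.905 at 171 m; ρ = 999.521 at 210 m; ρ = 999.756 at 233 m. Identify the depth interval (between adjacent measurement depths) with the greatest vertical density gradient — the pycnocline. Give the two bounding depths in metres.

114–126 m

Compute the density gradient over each adjacent pair:
  114–126 m: Δρ/Δz = 0.516/12 = 0.043 kg m⁻⁴
  126–156 m: Δρ/Δz = 0.850/30 = 0.028 kg m⁻⁴
  156–171 m: Δρ/Δz = 0.111/15 = 7.4 × 10⁻³ kg m⁻⁴
  171–210 m: Δρ/Δz = 0.616/39 = 0.016 kg m⁻⁴
  210–233 m: Δρ/Δz = 0.235/23 = 0.010 kg m⁻⁴
The largest gradient is in the 114–126 m interval — the pycnocline.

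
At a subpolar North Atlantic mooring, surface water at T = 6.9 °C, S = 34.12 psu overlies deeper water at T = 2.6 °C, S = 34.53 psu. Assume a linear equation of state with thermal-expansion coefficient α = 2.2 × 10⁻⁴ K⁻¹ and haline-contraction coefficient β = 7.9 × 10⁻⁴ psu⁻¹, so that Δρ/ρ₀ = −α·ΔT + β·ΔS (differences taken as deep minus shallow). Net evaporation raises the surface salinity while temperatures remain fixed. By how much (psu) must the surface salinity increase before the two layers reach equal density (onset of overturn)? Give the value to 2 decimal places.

Neutral buoyancy requires −α(T_deep − T_surf) + β(S_deep − S_surf′) = 0.
S_surf′ = S_deep − (α/β)·ΔT = 34.53 − (2.2 × 10⁻⁴/7.9 × 10⁻⁴)·(-4.3) = 35.7275 psu.
Increase required: 35.7275 − 34.12 = 1.6075 psu.

1.61 psu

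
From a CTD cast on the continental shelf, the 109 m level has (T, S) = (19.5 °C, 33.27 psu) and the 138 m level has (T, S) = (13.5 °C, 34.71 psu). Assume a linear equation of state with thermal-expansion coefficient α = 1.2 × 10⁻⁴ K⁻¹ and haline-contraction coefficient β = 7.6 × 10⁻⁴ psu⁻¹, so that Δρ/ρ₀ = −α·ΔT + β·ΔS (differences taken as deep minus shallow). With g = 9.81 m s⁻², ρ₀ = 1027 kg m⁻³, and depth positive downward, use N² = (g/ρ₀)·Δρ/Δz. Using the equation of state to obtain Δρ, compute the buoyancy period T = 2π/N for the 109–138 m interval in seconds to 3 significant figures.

254 s

ΔT = -6.0 K, ΔS = +1.44 psu (deep − shallow).
Δρ/ρ₀ = −αΔT + βΔS = 7.20 × 10⁻⁴ + 1.0944 × 10⁻³ = 1.8144 × 10⁻³, so Δρ ≈ 1.863 kg m⁻³.
N² = (g/ρ₀)·Δρ/Δz = g·(Δρ/ρ₀)/Δz = 9.81 × 1.8144 × 10⁻³ / 29 = 6.1377 × 10⁻⁴ s⁻².
N = √(6.1377 × 10⁻⁴) = 0.024774 rad s⁻¹ → T = 2π/N = 253.62 s ≈ 254 s.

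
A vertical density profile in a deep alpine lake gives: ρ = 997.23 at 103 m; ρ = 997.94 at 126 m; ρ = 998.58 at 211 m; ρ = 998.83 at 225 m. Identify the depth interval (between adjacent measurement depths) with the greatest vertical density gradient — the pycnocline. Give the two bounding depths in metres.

103–126 m

Compute the density gradient over each adjacent pair:
  103–126 m: Δρ/Δz = 0.71/23 = 0.031 kg m⁻⁴
  126–211 m: Δρ/Δz = 0.64/85 = 7.5 × 10⁻³ kg m⁻⁴
  211–225 m: Δρ/Δz = 0.25/14 = 0.018 kg m⁻⁴
The largest gradient is in the 103–126 m interval — the pycnocline.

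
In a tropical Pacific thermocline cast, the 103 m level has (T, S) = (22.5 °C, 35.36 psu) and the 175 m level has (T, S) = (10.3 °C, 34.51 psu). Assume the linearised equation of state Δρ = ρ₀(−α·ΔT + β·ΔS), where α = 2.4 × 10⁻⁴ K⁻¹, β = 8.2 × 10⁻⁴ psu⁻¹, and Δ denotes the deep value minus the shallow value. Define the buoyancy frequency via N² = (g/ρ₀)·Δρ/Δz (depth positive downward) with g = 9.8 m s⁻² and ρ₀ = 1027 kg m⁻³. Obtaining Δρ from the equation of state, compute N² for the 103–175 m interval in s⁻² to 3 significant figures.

ΔT = -12.2 K, ΔS = -0.85 psu (deep − shallow).
Δρ/ρ₀ = −αΔT + βΔS = 2.928 × 10⁻³ − 6.97 × 10⁻⁴ = 2.231 × 10⁻³, so Δρ ≈ 2.291 kg m⁻³.
N² = (g/ρ₀)·Δρ/Δz = g·(Δρ/ρ₀)/Δz = 9.8 × 2.231 × 10⁻³ / 72 = 3.0366 × 10⁻⁴ s⁻² ≈ 3.04 × 10⁻⁴ s⁻².

3.04 × 10⁻⁴ s⁻²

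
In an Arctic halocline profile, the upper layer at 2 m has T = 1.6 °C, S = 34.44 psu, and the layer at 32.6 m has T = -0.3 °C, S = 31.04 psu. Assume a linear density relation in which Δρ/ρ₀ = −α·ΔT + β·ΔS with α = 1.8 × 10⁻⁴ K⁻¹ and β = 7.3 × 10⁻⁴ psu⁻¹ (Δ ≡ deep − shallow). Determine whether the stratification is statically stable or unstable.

unstable

ΔT = -0.3 − 1.6 = -1.9 K and ΔS = 31.04 − 34.44 = -3.40 psu (deep − shallow).
−αΔT = 3.42 × 10⁻⁴; βΔS = -2.482 × 10⁻³; sum Δρ/ρ₀ = -2.14 × 10⁻³.
Δρ/ρ₀ < 0, so Δρ < 0: deeper water is lighter → statically unstable; the column would overturn.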